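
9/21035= 9/21035 = 0.00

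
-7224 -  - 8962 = 1738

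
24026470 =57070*421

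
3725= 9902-6177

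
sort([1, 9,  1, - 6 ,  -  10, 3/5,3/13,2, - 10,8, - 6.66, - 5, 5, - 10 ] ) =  [ - 10  , - 10, - 10, - 6.66, - 6, - 5, 3/13, 3/5,1, 1,  2, 5, 8, 9 ]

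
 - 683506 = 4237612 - 4921118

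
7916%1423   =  801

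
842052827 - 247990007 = 594062820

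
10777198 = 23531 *458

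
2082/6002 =1041/3001 = 0.35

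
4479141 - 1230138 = 3249003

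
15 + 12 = 27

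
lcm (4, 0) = 0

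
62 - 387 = - 325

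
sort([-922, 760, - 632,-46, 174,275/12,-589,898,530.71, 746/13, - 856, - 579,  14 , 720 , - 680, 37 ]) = [ - 922, - 856, - 680, - 632, - 589,-579, - 46, 14,275/12, 37,746/13,174,530.71, 720, 760,898]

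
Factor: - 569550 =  - 2^1*3^1 * 5^2* 3797^1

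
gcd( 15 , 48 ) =3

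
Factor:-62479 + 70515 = 2^2 *7^2*41^1 = 8036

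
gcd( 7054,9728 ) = 2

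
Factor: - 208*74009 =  - 15393872=-  2^4*13^2*5693^1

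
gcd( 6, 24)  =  6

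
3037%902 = 331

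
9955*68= 676940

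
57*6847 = 390279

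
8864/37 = 239 + 21/37 = 239.57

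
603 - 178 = 425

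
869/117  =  869/117 = 7.43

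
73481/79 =930 + 11/79 = 930.14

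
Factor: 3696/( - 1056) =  - 2^( - 1) * 7^1= - 7/2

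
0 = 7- 7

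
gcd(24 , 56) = 8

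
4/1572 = 1/393 = 0.00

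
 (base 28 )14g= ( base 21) 219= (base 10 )912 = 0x390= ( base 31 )td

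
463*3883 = 1797829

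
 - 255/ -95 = 51/19 = 2.68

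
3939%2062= 1877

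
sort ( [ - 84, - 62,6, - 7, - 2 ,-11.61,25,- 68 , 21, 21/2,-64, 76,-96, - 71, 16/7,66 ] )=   [ - 96, - 84,-71,-68,-64, - 62,-11.61,-7, - 2,16/7 , 6,21/2,21,25,66,76 ]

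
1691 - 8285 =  - 6594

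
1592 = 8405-6813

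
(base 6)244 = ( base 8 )144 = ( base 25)40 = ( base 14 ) 72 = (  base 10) 100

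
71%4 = 3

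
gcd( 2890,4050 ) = 10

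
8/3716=2/929 =0.00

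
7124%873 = 140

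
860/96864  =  215/24216 = 0.01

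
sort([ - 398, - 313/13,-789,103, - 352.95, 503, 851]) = [ - 789, -398,-352.95,- 313/13, 103, 503, 851 ] 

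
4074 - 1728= 2346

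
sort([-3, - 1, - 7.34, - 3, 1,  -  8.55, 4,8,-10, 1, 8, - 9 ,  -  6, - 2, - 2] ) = [ - 10, - 9, - 8.55, - 7.34,-6, - 3,-3,-2,-2, - 1,1, 1,4,8, 8]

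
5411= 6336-925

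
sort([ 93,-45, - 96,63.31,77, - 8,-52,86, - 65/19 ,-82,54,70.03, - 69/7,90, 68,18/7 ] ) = [ - 96,-82, - 52, - 45, - 69/7, - 8, - 65/19, 18/7,54,63.31,68, 70.03,77,86, 90,93 ]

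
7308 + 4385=11693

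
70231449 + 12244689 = 82476138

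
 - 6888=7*( - 984 )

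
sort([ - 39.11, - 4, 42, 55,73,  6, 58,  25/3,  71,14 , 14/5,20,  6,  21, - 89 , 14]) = [  -  89 , - 39.11, - 4,  14/5 , 6,6,  25/3,  14, 14, 20 , 21,42, 55,58,71, 73]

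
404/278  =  202/139 = 1.45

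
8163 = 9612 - 1449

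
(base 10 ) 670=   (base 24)13m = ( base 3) 220211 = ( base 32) ku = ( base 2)1010011110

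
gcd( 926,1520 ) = 2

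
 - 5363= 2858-8221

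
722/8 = 361/4  =  90.25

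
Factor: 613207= 7^1*17^1*5153^1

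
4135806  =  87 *47538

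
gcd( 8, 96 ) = 8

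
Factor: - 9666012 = -2^2 * 3^1*805501^1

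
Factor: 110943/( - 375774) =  - 2^(-1) * 3^2*23^( - 1 )*389^(-1)*587^1 = - 5283/17894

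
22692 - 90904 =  - 68212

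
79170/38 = 39585/19 = 2083.42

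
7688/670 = 3844/335 = 11.47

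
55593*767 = 42639831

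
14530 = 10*1453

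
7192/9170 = 3596/4585 = 0.78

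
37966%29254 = 8712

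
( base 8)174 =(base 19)6a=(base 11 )103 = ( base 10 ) 124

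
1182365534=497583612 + 684781922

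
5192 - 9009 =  - 3817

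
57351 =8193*7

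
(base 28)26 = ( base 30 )22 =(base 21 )2k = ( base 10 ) 62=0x3e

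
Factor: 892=2^2*223^1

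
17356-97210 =  -  79854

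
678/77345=678/77345 = 0.01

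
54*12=648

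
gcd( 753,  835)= 1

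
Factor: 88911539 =607^1 * 146477^1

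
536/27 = 19  +  23/27 = 19.85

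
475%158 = 1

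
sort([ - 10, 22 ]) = [ - 10, 22]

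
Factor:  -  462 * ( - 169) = 2^1 * 3^1* 7^1 * 11^1 * 13^2 = 78078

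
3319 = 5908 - 2589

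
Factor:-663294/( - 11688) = 227/4  =  2^ ( - 2)*227^1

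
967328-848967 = 118361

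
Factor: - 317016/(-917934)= 52836/152989= 2^2*3^1*7^1*17^1*37^1*152989^( - 1 ) 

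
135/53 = 2 + 29/53 = 2.55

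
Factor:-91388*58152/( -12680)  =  664299372/1585 = 2^2*3^1*5^( - 1) * 11^1*31^1*67^1*317^( - 1 ) * 2423^1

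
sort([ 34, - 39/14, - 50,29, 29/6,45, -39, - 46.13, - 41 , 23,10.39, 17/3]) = [ - 50, - 46.13, - 41,- 39, - 39/14 , 29/6 , 17/3, 10.39, 23,29,34, 45] 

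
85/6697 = 85/6697 = 0.01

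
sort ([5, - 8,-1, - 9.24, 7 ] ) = [ - 9.24, - 8,-1 , 5, 7]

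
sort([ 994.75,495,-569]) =[ - 569 , 495,994.75] 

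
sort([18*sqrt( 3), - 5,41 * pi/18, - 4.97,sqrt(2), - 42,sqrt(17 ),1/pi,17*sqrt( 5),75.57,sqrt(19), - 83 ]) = [ - 83, - 42, -5, - 4.97,  1/pi,  sqrt( 2 ),sqrt ( 17 ),  sqrt ( 19 ), 41*pi/18,18*sqrt(3), 17*sqrt(5),75.57]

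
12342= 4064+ 8278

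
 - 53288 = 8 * ( - 6661)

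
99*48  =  4752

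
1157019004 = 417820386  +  739198618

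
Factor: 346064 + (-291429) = 54635 = 5^1*7^2*223^1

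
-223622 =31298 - 254920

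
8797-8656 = 141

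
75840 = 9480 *8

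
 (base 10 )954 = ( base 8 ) 1672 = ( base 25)1d4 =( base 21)239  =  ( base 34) s2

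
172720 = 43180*4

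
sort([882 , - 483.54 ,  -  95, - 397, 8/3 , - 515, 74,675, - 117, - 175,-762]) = [  -  762, - 515, -483.54, - 397,-175, - 117, - 95,8/3, 74 , 675, 882]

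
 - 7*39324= - 275268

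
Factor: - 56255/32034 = -2^( - 1 )*3^( - 1 ) * 5^1*19^ ( - 1 )*281^( - 1 )*11251^1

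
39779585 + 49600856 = 89380441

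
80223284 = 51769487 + 28453797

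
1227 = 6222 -4995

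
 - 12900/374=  - 35 + 95/187 = - 34.49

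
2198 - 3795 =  -1597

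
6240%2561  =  1118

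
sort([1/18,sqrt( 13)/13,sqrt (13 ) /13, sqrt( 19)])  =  [1/18 , sqrt(13)/13,sqrt(13)/13,sqrt(19)]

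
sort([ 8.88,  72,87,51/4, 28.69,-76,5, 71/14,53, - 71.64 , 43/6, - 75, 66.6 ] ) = [-76, - 75, - 71.64 , 5, 71/14 , 43/6,8.88 , 51/4 , 28.69, 53,66.6,72,87]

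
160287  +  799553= 959840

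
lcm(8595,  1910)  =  17190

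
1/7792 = 1/7792 = 0.00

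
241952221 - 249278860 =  - 7326639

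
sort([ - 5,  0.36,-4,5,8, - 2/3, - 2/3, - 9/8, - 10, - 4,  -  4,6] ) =[ - 10 , - 5, - 4, - 4, - 4, - 9/8, - 2/3, - 2/3,0.36,5, 6, 8 ]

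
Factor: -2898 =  - 2^1*3^2*7^1*23^1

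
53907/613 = 87 + 576/613  =  87.94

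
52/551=52/551 = 0.09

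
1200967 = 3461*347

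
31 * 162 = 5022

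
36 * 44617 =1606212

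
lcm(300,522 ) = 26100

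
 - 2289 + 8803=6514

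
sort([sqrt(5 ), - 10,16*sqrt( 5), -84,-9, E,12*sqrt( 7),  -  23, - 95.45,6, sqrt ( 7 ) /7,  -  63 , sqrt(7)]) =[ - 95.45, - 84, - 63,-23, - 10,-9,sqrt( 7) /7, sqrt( 5),  sqrt ( 7 ), E,6,12 * sqrt(7),16*sqrt(5) ]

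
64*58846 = 3766144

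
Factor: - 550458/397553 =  - 18/13= - 2^1 * 3^2 * 13^(  -  1)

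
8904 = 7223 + 1681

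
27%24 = 3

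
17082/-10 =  - 8541/5 = - 1708.20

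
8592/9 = 2864/3 = 954.67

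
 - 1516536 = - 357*4248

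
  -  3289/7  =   - 3289/7   =  - 469.86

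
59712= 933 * 64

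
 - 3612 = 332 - 3944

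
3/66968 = 3/66968 =0.00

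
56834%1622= 64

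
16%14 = 2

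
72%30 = 12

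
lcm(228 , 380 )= 1140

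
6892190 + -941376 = 5950814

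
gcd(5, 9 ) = 1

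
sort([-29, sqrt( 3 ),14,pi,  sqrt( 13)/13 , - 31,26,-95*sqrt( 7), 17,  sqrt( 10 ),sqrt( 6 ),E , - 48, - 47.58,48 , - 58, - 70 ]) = [ - 95*sqrt( 7), - 70, - 58, - 48, - 47.58 , - 31, - 29, sqrt (13)/13,sqrt(3), sqrt(6 ), E, pi,sqrt(10),14 , 17,26,48 ]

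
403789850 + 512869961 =916659811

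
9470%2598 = 1676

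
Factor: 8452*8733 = 2^2 * 3^1*41^1 * 71^1*2113^1 = 73811316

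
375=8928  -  8553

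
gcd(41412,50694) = 714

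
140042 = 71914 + 68128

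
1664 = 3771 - 2107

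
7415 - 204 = 7211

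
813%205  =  198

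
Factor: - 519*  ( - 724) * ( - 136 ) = -2^5 * 3^1 * 17^1*173^1*181^1 = - 51102816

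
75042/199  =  75042/199 = 377.10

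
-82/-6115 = 82/6115 = 0.01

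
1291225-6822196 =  - 5530971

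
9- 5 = 4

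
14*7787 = 109018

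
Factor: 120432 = 2^4* 3^1*13^1*193^1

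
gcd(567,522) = 9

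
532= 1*532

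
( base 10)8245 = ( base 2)10000000110101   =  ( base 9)12271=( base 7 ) 33016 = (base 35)6PK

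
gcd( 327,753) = 3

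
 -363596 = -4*90899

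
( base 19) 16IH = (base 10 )9384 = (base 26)dmo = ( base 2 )10010010101000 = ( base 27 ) cnf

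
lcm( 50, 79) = 3950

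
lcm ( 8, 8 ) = 8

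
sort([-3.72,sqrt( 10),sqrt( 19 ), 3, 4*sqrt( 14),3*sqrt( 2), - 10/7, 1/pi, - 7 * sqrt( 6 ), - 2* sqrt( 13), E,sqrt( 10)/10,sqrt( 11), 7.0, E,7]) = [ - 7*sqrt( 6), - 2 * sqrt( 13), - 3.72, - 10/7, sqrt( 10)/10,1/pi, E, E, 3, sqrt(10 ), sqrt( 11 ),3*sqrt( 2),  sqrt(19), 7.0,7, 4 * sqrt(14 )]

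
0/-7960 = 0/1 = -0.00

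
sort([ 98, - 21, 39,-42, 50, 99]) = [- 42,-21,39, 50,98 , 99] 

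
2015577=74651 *27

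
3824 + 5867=9691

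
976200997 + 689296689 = 1665497686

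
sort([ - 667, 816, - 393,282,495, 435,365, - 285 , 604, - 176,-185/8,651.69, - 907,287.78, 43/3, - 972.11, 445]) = [ - 972.11, - 907 , - 667 , - 393, - 285 ,-176, - 185/8, 43/3 , 282, 287.78,365, 435,445 , 495, 604,651.69,816]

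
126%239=126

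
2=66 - 64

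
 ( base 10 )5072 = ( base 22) AAC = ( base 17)1096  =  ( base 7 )20534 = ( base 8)11720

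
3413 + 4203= 7616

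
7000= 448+6552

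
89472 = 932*96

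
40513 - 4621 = 35892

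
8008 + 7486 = 15494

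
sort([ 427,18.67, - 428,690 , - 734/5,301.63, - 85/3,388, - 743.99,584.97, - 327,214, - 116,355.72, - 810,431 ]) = [ - 810, -743.99,-428,  -  327, - 734/5 ,-116,-85/3, 18.67,214,301.63, 355.72,388, 427,431, 584.97,690]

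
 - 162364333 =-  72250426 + - 90113907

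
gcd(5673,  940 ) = 1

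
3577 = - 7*( - 511)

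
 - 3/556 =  - 1 + 553/556 = -0.01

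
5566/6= 2783/3 = 927.67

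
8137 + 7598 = 15735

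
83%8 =3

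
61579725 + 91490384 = 153070109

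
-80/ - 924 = 20/231 = 0.09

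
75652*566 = 42819032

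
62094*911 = 56567634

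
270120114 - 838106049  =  -567985935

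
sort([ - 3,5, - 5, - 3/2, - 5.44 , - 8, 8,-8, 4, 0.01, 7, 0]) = [ - 8,-8, - 5.44,- 5, - 3, -3/2,0, 0.01,4,5 , 7, 8 ]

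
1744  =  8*218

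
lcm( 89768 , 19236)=269304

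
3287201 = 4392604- 1105403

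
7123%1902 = 1417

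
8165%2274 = 1343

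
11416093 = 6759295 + 4656798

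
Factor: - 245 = -5^1 * 7^2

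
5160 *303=1563480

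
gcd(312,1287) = 39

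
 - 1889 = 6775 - 8664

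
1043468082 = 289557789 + 753910293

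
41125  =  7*5875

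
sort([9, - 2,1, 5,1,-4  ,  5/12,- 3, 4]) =[ - 4, - 3, - 2, 5/12, 1 , 1, 4,5, 9]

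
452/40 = 113/10 =11.30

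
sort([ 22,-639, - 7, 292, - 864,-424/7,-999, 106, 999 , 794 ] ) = [ - 999, - 864,-639, - 424/7,-7, 22,106, 292, 794,999]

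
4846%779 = 172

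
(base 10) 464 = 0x1d0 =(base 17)1a5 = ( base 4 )13100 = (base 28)GG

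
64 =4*16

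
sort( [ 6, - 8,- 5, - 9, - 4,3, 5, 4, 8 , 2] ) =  [-9  , - 8, - 5 ,-4,2 , 3,4 , 5, 6,8]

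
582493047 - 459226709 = 123266338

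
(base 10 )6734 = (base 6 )51102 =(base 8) 15116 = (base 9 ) 10212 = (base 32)6ie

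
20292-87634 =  - 67342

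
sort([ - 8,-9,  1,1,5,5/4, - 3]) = [-9, - 8, - 3,1, 1, 5/4, 5 ]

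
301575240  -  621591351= -320016111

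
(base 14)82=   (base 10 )114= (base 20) 5E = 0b1110010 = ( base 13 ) 8a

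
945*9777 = 9239265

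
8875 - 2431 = 6444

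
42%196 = 42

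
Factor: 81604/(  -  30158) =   -  2^1*17^( - 1) * 23^1= - 46/17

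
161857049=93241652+68615397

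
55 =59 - 4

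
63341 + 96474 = 159815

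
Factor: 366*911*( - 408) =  - 2^4*3^2*17^1*61^1*911^1 = - 136037808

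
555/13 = 555/13 = 42.69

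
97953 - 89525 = 8428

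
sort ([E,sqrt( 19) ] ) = [E, sqrt( 19)]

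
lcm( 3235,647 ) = 3235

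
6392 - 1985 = 4407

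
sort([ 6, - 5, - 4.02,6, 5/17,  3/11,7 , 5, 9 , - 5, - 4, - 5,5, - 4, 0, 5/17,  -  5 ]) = [ - 5, - 5, - 5, - 5, - 4.02,  -  4, - 4 , 0,3/11,5/17,5/17, 5,  5 , 6,6, 7 , 9] 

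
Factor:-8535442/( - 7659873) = 2^1*3^( - 3)  *  13^( - 1)*139^( - 1)*157^( - 1)*4267721^1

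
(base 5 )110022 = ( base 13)1935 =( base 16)EB2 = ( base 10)3762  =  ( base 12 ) 2216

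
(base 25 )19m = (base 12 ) 608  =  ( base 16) 368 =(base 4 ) 31220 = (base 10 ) 872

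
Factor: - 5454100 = -2^2 *5^2*54541^1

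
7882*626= 4934132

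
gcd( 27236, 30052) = 44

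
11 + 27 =38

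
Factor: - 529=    - 23^2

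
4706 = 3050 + 1656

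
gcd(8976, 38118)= 6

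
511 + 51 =562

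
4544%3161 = 1383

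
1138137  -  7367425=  - 6229288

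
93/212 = 93/212  =  0.44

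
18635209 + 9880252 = 28515461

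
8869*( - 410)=-3636290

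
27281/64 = 27281/64 = 426.27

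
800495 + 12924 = 813419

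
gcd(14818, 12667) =239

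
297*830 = 246510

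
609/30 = 203/10= 20.30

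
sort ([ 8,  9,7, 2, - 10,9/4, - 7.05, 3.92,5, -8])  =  [ - 10, - 8 , - 7.05,  2,9/4 , 3.92,5, 7,8 , 9] 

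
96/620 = 24/155 = 0.15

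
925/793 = 1 + 132/793 = 1.17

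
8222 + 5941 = 14163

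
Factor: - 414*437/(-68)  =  2^( - 1)* 3^2 * 17^ ( - 1) * 19^1* 23^2 = 90459/34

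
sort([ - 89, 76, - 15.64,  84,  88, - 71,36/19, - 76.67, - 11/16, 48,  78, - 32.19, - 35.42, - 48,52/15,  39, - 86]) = [ - 89, - 86,- 76.67, - 71, - 48 , - 35.42,-32.19, - 15.64, - 11/16, 36/19,52/15, 39, 48,76,78,84,88]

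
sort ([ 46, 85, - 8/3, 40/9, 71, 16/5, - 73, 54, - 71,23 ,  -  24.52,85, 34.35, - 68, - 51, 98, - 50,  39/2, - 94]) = [-94,  -  73, - 71,  -  68, - 51, - 50,- 24.52, - 8/3, 16/5,40/9, 39/2, 23,  34.35, 46, 54,  71 , 85,85, 98]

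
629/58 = 10 + 49/58 = 10.84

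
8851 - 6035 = 2816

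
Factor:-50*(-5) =2^1*5^3 = 250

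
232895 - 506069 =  - 273174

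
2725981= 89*30629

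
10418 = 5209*2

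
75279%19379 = 17142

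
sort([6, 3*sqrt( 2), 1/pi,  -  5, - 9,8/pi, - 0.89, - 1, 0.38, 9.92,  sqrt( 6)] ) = [ - 9, - 5, - 1, - 0.89, 1/pi, 0.38, sqrt( 6) , 8/pi, 3*sqrt( 2),6,9.92] 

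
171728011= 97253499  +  74474512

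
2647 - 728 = 1919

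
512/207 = 2 + 98/207 = 2.47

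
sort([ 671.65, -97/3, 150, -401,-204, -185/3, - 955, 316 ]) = [ - 955, - 401, - 204, -185/3,-97/3,  150, 316, 671.65 ] 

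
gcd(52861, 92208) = 1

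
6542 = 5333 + 1209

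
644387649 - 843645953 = -199258304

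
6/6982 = 3/3491=0.00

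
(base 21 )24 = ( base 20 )26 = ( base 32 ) 1E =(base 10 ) 46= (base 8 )56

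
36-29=7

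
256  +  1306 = 1562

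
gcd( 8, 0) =8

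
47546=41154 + 6392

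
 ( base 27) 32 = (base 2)1010011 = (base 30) 2n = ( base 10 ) 83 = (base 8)123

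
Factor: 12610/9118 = 5^1*13^1*47^( - 1) = 65/47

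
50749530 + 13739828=64489358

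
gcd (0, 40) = 40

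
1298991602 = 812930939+486060663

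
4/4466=2/2233 =0.00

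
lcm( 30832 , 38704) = 1819088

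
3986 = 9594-5608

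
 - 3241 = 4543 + - 7784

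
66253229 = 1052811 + 65200418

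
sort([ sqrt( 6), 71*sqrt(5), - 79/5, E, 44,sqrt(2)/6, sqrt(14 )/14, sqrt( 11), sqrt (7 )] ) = [ - 79/5, sqrt(2)/6, sqrt( 14) /14, sqrt( 6 ), sqrt (7 ),E,sqrt( 11 ),44, 71*sqrt (5 ) ] 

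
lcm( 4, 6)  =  12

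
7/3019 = 7/3019  =  0.00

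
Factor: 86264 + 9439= 3^1*19^1 * 23^1 *73^1= 95703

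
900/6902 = 450/3451 = 0.13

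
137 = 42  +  95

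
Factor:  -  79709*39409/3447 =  - 3^ ( - 2)*7^1*59^1*193^1 * 383^( - 1)*39409^1 = -3141251981/3447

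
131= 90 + 41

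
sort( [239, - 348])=[ - 348, 239]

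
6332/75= 84+32/75 = 84.43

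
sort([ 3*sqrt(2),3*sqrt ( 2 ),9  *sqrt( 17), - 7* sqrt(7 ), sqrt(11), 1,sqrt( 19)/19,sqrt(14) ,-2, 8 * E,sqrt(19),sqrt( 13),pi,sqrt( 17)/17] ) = [ - 7 * sqrt( 7), - 2,sqrt( 19)/19, sqrt( 17)/17,1,pi, sqrt( 11 ), sqrt( 13 ),sqrt(14 ),3 * sqrt(2 ),3*sqrt( 2), sqrt(19 ), 8 * E,9*sqrt ( 17 )] 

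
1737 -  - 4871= 6608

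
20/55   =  4/11 = 0.36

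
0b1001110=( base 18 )46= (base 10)78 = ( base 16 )4e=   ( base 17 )4a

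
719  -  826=-107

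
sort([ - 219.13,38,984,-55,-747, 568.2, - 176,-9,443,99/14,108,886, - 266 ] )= [ - 747, - 266, - 219.13, - 176,  -  55,-9,99/14, 38,108 , 443,568.2, 886 , 984] 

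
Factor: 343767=3^1*19^1*37^1*163^1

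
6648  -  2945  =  3703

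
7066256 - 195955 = 6870301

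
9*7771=69939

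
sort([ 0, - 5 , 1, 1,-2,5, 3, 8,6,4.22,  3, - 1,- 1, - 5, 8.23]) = [- 5,-5 ,-2, - 1, - 1, 0, 1,  1,3,3 , 4.22, 5, 6, 8, 8.23 ] 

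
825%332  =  161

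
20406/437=1074/23 = 46.70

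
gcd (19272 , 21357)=3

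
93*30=2790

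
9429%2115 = 969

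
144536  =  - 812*( - 178)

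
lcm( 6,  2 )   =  6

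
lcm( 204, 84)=1428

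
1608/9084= 134/757 = 0.18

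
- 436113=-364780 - 71333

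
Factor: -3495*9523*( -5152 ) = 2^5*3^1*5^1 * 7^1*23^1*89^1*107^1*233^1 = 171473423520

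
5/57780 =1/11556 = 0.00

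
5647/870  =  5647/870 = 6.49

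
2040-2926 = -886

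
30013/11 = 30013/11  =  2728.45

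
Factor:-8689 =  - 8689^1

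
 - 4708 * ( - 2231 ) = 10503548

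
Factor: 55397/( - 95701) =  - 31^1*1787^1*95701^( - 1 ) 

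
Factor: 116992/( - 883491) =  -2^8*3^( - 1 )*7^(-1)*457^1*42071^( -1 ) 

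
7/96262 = 7/96262 =0.00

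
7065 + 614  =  7679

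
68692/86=34346/43= 798.74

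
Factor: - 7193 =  -7193^1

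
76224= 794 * 96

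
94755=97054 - 2299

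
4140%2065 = 10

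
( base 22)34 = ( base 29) 2c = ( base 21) 37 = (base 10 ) 70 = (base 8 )106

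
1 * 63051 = 63051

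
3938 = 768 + 3170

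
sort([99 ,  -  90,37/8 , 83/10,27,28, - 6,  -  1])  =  [ - 90,  -  6,  -  1,37/8 , 83/10, 27, 28,99]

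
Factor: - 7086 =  - 2^1*3^1*1181^1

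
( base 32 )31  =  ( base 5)342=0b1100001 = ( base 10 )97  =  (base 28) 3D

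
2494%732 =298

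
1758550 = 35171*50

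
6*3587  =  21522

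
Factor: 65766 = 2^1 * 3^1*97^1*113^1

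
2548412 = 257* 9916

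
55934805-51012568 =4922237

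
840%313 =214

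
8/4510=4/2255=0.00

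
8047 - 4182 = 3865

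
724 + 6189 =6913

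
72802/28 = 2600 + 1/14  =  2600.07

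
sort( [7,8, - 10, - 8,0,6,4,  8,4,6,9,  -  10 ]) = [ - 10, - 10,-8, 0, 4,4,6,6,7, 8,8,  9]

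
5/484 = 5/484 =0.01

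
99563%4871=2143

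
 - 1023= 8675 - 9698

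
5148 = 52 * 99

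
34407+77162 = 111569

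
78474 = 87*902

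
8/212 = 2/53 = 0.04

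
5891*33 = 194403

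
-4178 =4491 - 8669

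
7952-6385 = 1567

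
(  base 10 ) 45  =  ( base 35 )1a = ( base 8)55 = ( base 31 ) 1E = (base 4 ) 231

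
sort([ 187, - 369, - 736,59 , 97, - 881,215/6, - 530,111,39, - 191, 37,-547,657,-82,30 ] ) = [ - 881,-736 , - 547, - 530, - 369, - 191, - 82,30,215/6,37, 39,59,97,111,187, 657 ]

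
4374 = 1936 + 2438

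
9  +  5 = 14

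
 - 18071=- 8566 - 9505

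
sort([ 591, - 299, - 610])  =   [ - 610, - 299, 591 ] 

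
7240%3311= 618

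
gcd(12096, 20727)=63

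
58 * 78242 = 4538036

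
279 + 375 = 654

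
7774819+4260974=12035793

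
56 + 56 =112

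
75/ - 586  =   - 75/586 = - 0.13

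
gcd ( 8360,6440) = 40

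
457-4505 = -4048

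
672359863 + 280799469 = 953159332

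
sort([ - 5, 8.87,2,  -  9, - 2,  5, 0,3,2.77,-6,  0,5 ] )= [ - 9, - 6, - 5,- 2,  0,0,2 , 2.77,3, 5,5,8.87]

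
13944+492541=506485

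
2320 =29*80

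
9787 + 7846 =17633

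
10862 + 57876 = 68738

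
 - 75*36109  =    -  2708175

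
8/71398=4/35699 = 0.00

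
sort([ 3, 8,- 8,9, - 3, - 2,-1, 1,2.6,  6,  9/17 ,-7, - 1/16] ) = [- 8, - 7,-3, - 2,  -  1,-1/16,  9/17,  1,2.6,  3,6,  8, 9 ]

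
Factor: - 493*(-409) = 17^1*29^1*409^1 = 201637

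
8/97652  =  2/24413 = 0.00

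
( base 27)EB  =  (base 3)112102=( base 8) 605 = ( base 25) fe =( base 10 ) 389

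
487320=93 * 5240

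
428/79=428/79 = 5.42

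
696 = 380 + 316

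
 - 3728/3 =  - 1243  +  1/3 = - 1242.67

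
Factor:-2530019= -433^1 * 5843^1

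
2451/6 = 408 + 1/2 = 408.50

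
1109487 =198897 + 910590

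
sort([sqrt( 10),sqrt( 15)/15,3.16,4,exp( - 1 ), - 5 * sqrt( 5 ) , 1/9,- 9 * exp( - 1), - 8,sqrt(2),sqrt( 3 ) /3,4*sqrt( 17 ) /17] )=[ -5 * sqrt(5), - 8, - 9*exp(-1),1/9,sqrt( 15)/15,exp(-1 ), sqrt(3 ) /3,4 * sqrt(17 ) /17, sqrt(2),3.16, sqrt( 10 ), 4] 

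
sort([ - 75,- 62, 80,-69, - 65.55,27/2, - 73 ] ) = [  -  75, -73,- 69, - 65.55, - 62,27/2, 80]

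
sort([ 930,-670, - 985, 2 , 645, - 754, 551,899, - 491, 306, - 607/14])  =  [ - 985, - 754, - 670, - 491 ,-607/14,2, 306,551,645,899,930]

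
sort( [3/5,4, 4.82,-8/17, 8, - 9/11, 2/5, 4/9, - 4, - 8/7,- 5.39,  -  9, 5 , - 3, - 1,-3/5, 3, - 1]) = [ - 9, - 5.39, - 4, - 3, - 8/7, - 1, - 1, - 9/11, - 3/5, - 8/17, 2/5, 4/9, 3/5, 3,4,4.82, 5, 8] 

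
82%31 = 20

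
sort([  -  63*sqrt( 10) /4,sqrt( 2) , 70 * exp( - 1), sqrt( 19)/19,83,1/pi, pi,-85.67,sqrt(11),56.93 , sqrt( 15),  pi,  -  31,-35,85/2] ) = [-85.67, - 63*sqrt( 10 ) /4,-35 , - 31,sqrt (19)/19, 1/pi,sqrt( 2),pi,pi, sqrt( 11 ),sqrt(15),  70*exp(- 1),  85/2, 56.93,83 ]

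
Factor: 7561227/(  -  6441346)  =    -  2^(-1 )*3^1*23^1*41^( - 1)*78553^(  -  1 )*109583^1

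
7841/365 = 21+176/365   =  21.48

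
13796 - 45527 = - 31731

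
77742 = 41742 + 36000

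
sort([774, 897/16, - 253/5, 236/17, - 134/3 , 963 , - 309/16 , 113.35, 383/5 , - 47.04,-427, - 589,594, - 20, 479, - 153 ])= [ -589, - 427, - 153, - 253/5 , - 47.04, - 134/3, - 20, - 309/16,236/17, 897/16,  383/5, 113.35, 479 , 594,774, 963 ] 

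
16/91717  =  16/91717  =  0.00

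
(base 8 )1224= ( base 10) 660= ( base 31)L9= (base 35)IU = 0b1010010100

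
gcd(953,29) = 1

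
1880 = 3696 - 1816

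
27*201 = 5427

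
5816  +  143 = 5959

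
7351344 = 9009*816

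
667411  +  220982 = 888393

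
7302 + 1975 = 9277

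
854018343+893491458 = 1747509801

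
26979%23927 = 3052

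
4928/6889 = 4928/6889 = 0.72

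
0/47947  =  0=0.00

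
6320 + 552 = 6872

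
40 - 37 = 3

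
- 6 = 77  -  83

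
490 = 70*7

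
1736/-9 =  - 1736/9 = -192.89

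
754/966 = 377/483 = 0.78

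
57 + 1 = 58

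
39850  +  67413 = 107263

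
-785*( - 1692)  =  1328220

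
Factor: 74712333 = 3^1  *24904111^1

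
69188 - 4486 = 64702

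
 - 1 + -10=- 11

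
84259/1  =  84259= 84259.00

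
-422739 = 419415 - 842154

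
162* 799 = 129438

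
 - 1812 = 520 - 2332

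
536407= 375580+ 160827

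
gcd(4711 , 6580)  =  7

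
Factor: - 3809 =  - 13^1*293^1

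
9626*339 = 3263214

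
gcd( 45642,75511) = 1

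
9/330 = 3/110 = 0.03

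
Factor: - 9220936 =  - 2^3*17^1*67801^1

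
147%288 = 147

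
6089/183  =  6089/183= 33.27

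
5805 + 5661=11466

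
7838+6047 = 13885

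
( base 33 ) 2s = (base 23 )42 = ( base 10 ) 94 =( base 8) 136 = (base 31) 31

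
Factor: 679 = 7^1*97^1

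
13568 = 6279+7289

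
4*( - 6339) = -25356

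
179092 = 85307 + 93785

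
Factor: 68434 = 2^1*34217^1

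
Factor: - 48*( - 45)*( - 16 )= - 2^8*3^3*5^1 =- 34560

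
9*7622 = 68598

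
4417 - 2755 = 1662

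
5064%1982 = 1100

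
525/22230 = 35/1482 = 0.02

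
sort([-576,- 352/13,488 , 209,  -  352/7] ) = [  -  576 , - 352/7, - 352/13 , 209,488]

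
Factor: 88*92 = 8096 = 2^5*11^1*23^1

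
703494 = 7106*99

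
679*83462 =56670698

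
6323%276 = 251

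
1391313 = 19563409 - 18172096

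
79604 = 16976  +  62628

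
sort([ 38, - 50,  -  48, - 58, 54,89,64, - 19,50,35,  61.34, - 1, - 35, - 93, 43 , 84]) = [-93, - 58,-50, - 48, - 35, - 19,-1,35,38,43, 50, 54, 61.34, 64,84, 89 ]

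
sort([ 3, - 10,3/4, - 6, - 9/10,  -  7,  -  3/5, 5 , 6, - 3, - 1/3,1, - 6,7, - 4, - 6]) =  [ - 10, - 7,- 6, - 6, - 6, - 4, - 3,  -  9/10,-3/5,- 1/3,  3/4,1,3,5,  6 , 7 ] 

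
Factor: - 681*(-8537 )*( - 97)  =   - 3^1 * 97^1*227^1*8537^1= - 563928609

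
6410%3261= 3149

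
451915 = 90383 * 5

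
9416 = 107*88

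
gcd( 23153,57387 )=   1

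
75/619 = 75/619 = 0.12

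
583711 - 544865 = 38846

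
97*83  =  8051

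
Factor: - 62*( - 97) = 2^1 * 31^1*97^1 = 6014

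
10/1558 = 5/779 = 0.01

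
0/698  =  0= 0.00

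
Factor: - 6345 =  - 3^3 *5^1*47^1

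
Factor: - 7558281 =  - 3^2*839809^1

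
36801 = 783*47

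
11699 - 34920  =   - 23221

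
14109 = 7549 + 6560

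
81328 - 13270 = 68058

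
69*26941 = 1858929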